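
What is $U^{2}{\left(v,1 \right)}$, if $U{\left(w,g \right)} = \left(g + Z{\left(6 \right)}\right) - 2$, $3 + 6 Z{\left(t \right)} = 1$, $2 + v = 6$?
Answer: $\frac{16}{9} \approx 1.7778$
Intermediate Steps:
$v = 4$ ($v = -2 + 6 = 4$)
$Z{\left(t \right)} = - \frac{1}{3}$ ($Z{\left(t \right)} = - \frac{1}{2} + \frac{1}{6} \cdot 1 = - \frac{1}{2} + \frac{1}{6} = - \frac{1}{3}$)
$U{\left(w,g \right)} = - \frac{7}{3} + g$ ($U{\left(w,g \right)} = \left(g - \frac{1}{3}\right) - 2 = \left(- \frac{1}{3} + g\right) - 2 = - \frac{7}{3} + g$)
$U^{2}{\left(v,1 \right)} = \left(- \frac{7}{3} + 1\right)^{2} = \left(- \frac{4}{3}\right)^{2} = \frac{16}{9}$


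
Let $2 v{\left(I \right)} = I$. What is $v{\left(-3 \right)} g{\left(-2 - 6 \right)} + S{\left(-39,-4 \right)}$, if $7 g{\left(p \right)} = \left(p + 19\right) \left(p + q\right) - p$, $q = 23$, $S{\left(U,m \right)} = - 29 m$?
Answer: $\frac{1105}{14} \approx 78.929$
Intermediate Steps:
$v{\left(I \right)} = \frac{I}{2}$
$g{\left(p \right)} = - \frac{p}{7} + \frac{\left(19 + p\right) \left(23 + p\right)}{7}$ ($g{\left(p \right)} = \frac{\left(p + 19\right) \left(p + 23\right) - p}{7} = \frac{\left(19 + p\right) \left(23 + p\right) - p}{7} = \frac{- p + \left(19 + p\right) \left(23 + p\right)}{7} = - \frac{p}{7} + \frac{\left(19 + p\right) \left(23 + p\right)}{7}$)
$v{\left(-3 \right)} g{\left(-2 - 6 \right)} + S{\left(-39,-4 \right)} = \frac{1}{2} \left(-3\right) \left(\frac{437}{7} + \frac{\left(-2 - 6\right)^{2}}{7} + \frac{41 \left(-2 - 6\right)}{7}\right) - -116 = - \frac{3 \left(\frac{437}{7} + \frac{\left(-2 - 6\right)^{2}}{7} + \frac{41 \left(-2 - 6\right)}{7}\right)}{2} + 116 = - \frac{3 \left(\frac{437}{7} + \frac{\left(-8\right)^{2}}{7} + \frac{41}{7} \left(-8\right)\right)}{2} + 116 = - \frac{3 \left(\frac{437}{7} + \frac{1}{7} \cdot 64 - \frac{328}{7}\right)}{2} + 116 = - \frac{3 \left(\frac{437}{7} + \frac{64}{7} - \frac{328}{7}\right)}{2} + 116 = \left(- \frac{3}{2}\right) \frac{173}{7} + 116 = - \frac{519}{14} + 116 = \frac{1105}{14}$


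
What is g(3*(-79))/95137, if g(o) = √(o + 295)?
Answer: √58/95137 ≈ 8.0051e-5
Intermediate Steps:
g(o) = √(295 + o)
g(3*(-79))/95137 = √(295 + 3*(-79))/95137 = √(295 - 237)*(1/95137) = √58*(1/95137) = √58/95137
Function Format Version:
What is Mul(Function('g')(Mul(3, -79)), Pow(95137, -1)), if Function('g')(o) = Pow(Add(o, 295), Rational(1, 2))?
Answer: Mul(Rational(1, 95137), Pow(58, Rational(1, 2))) ≈ 8.0051e-5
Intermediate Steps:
Function('g')(o) = Pow(Add(295, o), Rational(1, 2))
Mul(Function('g')(Mul(3, -79)), Pow(95137, -1)) = Mul(Pow(Add(295, Mul(3, -79)), Rational(1, 2)), Pow(95137, -1)) = Mul(Pow(Add(295, -237), Rational(1, 2)), Rational(1, 95137)) = Mul(Pow(58, Rational(1, 2)), Rational(1, 95137)) = Mul(Rational(1, 95137), Pow(58, Rational(1, 2)))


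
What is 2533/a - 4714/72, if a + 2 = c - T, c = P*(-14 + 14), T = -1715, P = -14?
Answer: -1315451/20556 ≈ -63.994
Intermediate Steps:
c = 0 (c = -14*(-14 + 14) = -14*0 = 0)
a = 1713 (a = -2 + (0 - 1*(-1715)) = -2 + (0 + 1715) = -2 + 1715 = 1713)
2533/a - 4714/72 = 2533/1713 - 4714/72 = 2533*(1/1713) - 4714*1/72 = 2533/1713 - 2357/36 = -1315451/20556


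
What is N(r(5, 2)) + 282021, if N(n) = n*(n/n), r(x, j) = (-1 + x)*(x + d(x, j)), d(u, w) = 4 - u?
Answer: 282037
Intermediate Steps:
r(x, j) = -4 + 4*x (r(x, j) = (-1 + x)*(x + (4 - x)) = (-1 + x)*4 = -4 + 4*x)
N(n) = n (N(n) = n*1 = n)
N(r(5, 2)) + 282021 = (-4 + 4*5) + 282021 = (-4 + 20) + 282021 = 16 + 282021 = 282037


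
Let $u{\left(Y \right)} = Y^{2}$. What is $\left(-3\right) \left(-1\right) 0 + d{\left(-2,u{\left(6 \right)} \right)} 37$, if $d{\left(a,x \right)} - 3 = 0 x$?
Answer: $111$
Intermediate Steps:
$d{\left(a,x \right)} = 3$ ($d{\left(a,x \right)} = 3 + 0 x = 3 + 0 = 3$)
$\left(-3\right) \left(-1\right) 0 + d{\left(-2,u{\left(6 \right)} \right)} 37 = \left(-3\right) \left(-1\right) 0 + 3 \cdot 37 = 3 \cdot 0 + 111 = 0 + 111 = 111$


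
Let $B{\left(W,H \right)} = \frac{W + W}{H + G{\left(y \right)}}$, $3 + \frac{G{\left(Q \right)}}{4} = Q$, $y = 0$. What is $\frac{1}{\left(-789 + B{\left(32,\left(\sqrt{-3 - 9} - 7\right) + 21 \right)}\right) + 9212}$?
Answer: $\frac{\sqrt{3} - i}{- 8455 i + 8423 \sqrt{3}} \approx 0.00011861 + 1.9494 \cdot 10^{-7} i$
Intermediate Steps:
$G{\left(Q \right)} = -12 + 4 Q$
$B{\left(W,H \right)} = \frac{2 W}{-12 + H}$ ($B{\left(W,H \right)} = \frac{W + W}{H + \left(-12 + 4 \cdot 0\right)} = \frac{2 W}{H + \left(-12 + 0\right)} = \frac{2 W}{H - 12} = \frac{2 W}{-12 + H}$)
$\frac{1}{\left(-789 + B{\left(32,\left(\sqrt{-3 - 9} - 7\right) + 21 \right)}\right) + 9212} = \frac{1}{\left(-789 + 2 \cdot 32 \frac{1}{-12 + \left(\left(\sqrt{-3 - 9} - 7\right) + 21\right)}\right) + 9212} = \frac{1}{\left(-789 + 2 \cdot 32 \frac{1}{-12 + \left(\left(\sqrt{-12} - 7\right) + 21\right)}\right) + 9212} = \frac{1}{\left(-789 + 2 \cdot 32 \frac{1}{-12 + \left(\left(2 i \sqrt{3} - 7\right) + 21\right)}\right) + 9212} = \frac{1}{\left(-789 + 2 \cdot 32 \frac{1}{-12 + \left(\left(-7 + 2 i \sqrt{3}\right) + 21\right)}\right) + 9212} = \frac{1}{\left(-789 + 2 \cdot 32 \frac{1}{-12 + \left(14 + 2 i \sqrt{3}\right)}\right) + 9212} = \frac{1}{\left(-789 + 2 \cdot 32 \frac{1}{2 + 2 i \sqrt{3}}\right) + 9212} = \frac{1}{\left(-789 + \frac{64}{2 + 2 i \sqrt{3}}\right) + 9212} = \frac{1}{8423 + \frac{64}{2 + 2 i \sqrt{3}}}$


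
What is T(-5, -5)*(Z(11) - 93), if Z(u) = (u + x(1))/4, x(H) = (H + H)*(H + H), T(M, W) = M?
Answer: 1785/4 ≈ 446.25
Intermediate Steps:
x(H) = 4*H² (x(H) = (2*H)*(2*H) = 4*H²)
Z(u) = 1 + u/4 (Z(u) = (u + 4*1²)/4 = (u + 4*1)/4 = (u + 4)/4 = (4 + u)/4 = 1 + u/4)
T(-5, -5)*(Z(11) - 93) = -5*((1 + (¼)*11) - 93) = -5*((1 + 11/4) - 93) = -5*(15/4 - 93) = -5*(-357/4) = 1785/4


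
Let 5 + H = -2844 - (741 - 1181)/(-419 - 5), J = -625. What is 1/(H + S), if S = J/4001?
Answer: -212053/604392177 ≈ -0.00035085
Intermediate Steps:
H = -151052/53 (H = -5 + (-2844 - (741 - 1181)/(-419 - 5)) = -5 + (-2844 - (-440)/(-424)) = -5 + (-2844 - (-440)*(-1)/424) = -5 + (-2844 - 1*55/53) = -5 + (-2844 - 55/53) = -5 - 150787/53 = -151052/53 ≈ -2850.0)
S = -625/4001 ≈ -0.15621
1/(H + S) = 1/(-151052/53 - 625/4001) = 1/(-604392177/212053) = -212053/604392177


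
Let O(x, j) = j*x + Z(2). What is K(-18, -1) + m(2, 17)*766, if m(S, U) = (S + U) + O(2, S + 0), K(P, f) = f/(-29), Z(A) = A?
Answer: 555351/29 ≈ 19150.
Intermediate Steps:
K(P, f) = -f/29 (K(P, f) = f*(-1/29) = -f/29)
O(x, j) = 2 + j*x (O(x, j) = j*x + 2 = 2 + j*x)
m(S, U) = 2 + U + 3*S (m(S, U) = (S + U) + (2 + (S + 0)*2) = (S + U) + (2 + S*2) = (S + U) + (2 + 2*S) = 2 + U + 3*S)
K(-18, -1) + m(2, 17)*766 = -1/29*(-1) + (2 + 17 + 3*2)*766 = 1/29 + (2 + 17 + 6)*766 = 1/29 + 25*766 = 1/29 + 19150 = 555351/29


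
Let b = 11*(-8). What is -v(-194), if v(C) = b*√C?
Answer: 88*I*√194 ≈ 1225.7*I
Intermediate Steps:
b = -88
v(C) = -88*√C
-v(-194) = -(-88)*√(-194) = -(-88)*I*√194 = 88*I*√194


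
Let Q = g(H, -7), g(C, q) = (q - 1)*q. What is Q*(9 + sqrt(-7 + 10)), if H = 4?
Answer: 504 + 56*sqrt(3) ≈ 601.00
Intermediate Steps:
g(C, q) = q*(-1 + q) (g(C, q) = (-1 + q)*q = q*(-1 + q))
Q = 56 (Q = -7*(-1 - 7) = -7*(-8) = 56)
Q*(9 + sqrt(-7 + 10)) = 56*(9 + sqrt(-7 + 10)) = 56*(9 + sqrt(3)) = 504 + 56*sqrt(3)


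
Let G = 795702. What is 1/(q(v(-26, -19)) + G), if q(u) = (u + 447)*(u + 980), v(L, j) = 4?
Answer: 1/1239486 ≈ 8.0679e-7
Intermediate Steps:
q(u) = (447 + u)*(980 + u)
1/(q(v(-26, -19)) + G) = 1/((438060 + 4² + 1427*4) + 795702) = 1/((438060 + 16 + 5708) + 795702) = 1/(443784 + 795702) = 1/1239486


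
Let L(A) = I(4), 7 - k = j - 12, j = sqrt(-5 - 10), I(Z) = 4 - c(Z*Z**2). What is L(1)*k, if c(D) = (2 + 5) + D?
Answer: -1273 + 67*I*sqrt(15) ≈ -1273.0 + 259.49*I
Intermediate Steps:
c(D) = 7 + D
I(Z) = -3 - Z**3 (I(Z) = 4 - (7 + Z*Z**2) = 4 - (7 + Z**3) = 4 + (-7 - Z**3) = -3 - Z**3)
j = I*sqrt(15) (j = sqrt(-15) = I*sqrt(15) ≈ 3.873*I)
k = 19 - I*sqrt(15) (k = 7 - (I*sqrt(15) - 12) = 7 - (-12 + I*sqrt(15)) = 7 + (12 - I*sqrt(15)) = 19 - I*sqrt(15) ≈ 19.0 - 3.873*I)
L(A) = -67 (L(A) = -3 - 1*4**3 = -3 - 1*64 = -3 - 64 = -67)
L(1)*k = -67*(19 - I*sqrt(15)) = -1273 + 67*I*sqrt(15)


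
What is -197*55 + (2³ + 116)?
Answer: -10711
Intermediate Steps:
-197*55 + (2³ + 116) = -10835 + (8 + 116) = -10835 + 124 = -10711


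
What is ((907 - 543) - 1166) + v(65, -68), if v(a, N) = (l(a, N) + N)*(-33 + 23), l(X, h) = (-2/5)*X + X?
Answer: -512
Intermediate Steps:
l(X, h) = 3*X/5 (l(X, h) = (-2*⅕)*X + X = -2*X/5 + X = 3*X/5)
v(a, N) = -10*N - 6*a (v(a, N) = (3*a/5 + N)*(-33 + 23) = (N + 3*a/5)*(-10) = -10*N - 6*a)
((907 - 543) - 1166) + v(65, -68) = ((907 - 543) - 1166) + (-10*(-68) - 6*65) = (364 - 1166) + (680 - 390) = -802 + 290 = -512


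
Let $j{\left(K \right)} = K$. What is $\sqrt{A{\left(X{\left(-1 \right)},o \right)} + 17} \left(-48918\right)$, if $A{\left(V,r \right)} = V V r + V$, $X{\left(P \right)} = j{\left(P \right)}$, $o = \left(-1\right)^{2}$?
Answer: $- 48918 \sqrt{17} \approx -2.0169 \cdot 10^{5}$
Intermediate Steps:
$o = 1$
$X{\left(P \right)} = P$
$A{\left(V,r \right)} = V + r V^{2}$ ($A{\left(V,r \right)} = V^{2} r + V = r V^{2} + V = V + r V^{2}$)
$\sqrt{A{\left(X{\left(-1 \right)},o \right)} + 17} \left(-48918\right) = \sqrt{- (1 - 1) + 17} \left(-48918\right) = \sqrt{\left(-1\right) 0 + 17} \left(-48918\right) = \sqrt{0 + 17} \left(-48918\right) = \sqrt{17} \left(-48918\right) = - 48918 \sqrt{17}$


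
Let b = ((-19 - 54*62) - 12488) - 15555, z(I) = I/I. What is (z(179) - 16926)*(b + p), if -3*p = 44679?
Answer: 783678275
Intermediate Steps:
z(I) = 1
b = -31410 (b = ((-19 - 3348) - 12488) - 15555 = (-3367 - 12488) - 15555 = -15855 - 15555 = -31410)
p = -14893 (p = -1/3*44679 = -14893)
(z(179) - 16926)*(b + p) = (1 - 16926)*(-31410 - 14893) = -16925*(-46303) = 783678275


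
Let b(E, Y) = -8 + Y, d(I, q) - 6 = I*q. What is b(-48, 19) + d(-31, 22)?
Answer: -665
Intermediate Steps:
d(I, q) = 6 + I*q
b(-48, 19) + d(-31, 22) = (-8 + 19) + (6 - 31*22) = 11 + (6 - 682) = 11 - 676 = -665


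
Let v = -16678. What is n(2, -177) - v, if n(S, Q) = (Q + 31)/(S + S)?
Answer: 33283/2 ≈ 16642.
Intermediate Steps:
n(S, Q) = (31 + Q)/(2*S) (n(S, Q) = (31 + Q)/((2*S)) = (31 + Q)*(1/(2*S)) = (31 + Q)/(2*S))
n(2, -177) - v = (1/2)*(31 - 177)/2 - 1*(-16678) = (1/2)*(1/2)*(-146) + 16678 = -73/2 + 16678 = 33283/2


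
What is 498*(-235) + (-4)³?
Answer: -117094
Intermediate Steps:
498*(-235) + (-4)³ = -117030 - 64 = -117094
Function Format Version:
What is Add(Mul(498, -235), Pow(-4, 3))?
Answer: -117094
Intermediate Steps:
Add(Mul(498, -235), Pow(-4, 3)) = Add(-117030, -64) = -117094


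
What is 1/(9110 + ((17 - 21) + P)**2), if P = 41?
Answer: 1/10479 ≈ 9.5429e-5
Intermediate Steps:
1/(9110 + ((17 - 21) + P)**2) = 1/(9110 + ((17 - 21) + 41)**2) = 1/(9110 + (-4 + 41)**2) = 1/(9110 + 37**2) = 1/(9110 + 1369) = 1/10479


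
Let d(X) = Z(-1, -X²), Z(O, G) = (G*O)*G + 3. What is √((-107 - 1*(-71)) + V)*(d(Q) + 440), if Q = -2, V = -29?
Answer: 427*I*√65 ≈ 3442.6*I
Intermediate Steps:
Z(O, G) = 3 + O*G² (Z(O, G) = O*G² + 3 = 3 + O*G²)
d(X) = 3 - X⁴ (d(X) = 3 - (-X²)² = 3 - X⁴)
√((-107 - 1*(-71)) + V)*(d(Q) + 440) = √((-107 - 1*(-71)) - 29)*((3 - 1*(-2)⁴) + 440) = √((-107 + 71) - 29)*((3 - 1*16) + 440) = √(-36 - 29)*((3 - 16) + 440) = √(-65)*(-13 + 440) = (I*√65)*427 = 427*I*√65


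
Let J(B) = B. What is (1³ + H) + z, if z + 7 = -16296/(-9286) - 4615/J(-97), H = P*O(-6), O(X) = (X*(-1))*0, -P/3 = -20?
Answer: 19515575/450371 ≈ 43.332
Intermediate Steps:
P = 60 (P = -3*(-20) = 60)
O(X) = 0 (O(X) = -X*0 = 0)
H = 0 (H = 60*0 = 0)
z = 19065204/450371 (z = -7 + (-16296/(-9286) - 4615/(-97)) = -7 + (-16296*(-1/9286) - 4615*(-1/97)) = -7 + (8148/4643 + 4615/97) = -7 + 22217801/450371 = 19065204/450371 ≈ 42.332)
(1³ + H) + z = (1³ + 0) + 19065204/450371 = (1 + 0) + 19065204/450371 = 1 + 19065204/450371 = 19515575/450371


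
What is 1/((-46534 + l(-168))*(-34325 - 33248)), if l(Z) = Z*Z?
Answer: 1/1237261630 ≈ 8.0824e-10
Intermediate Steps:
l(Z) = Z²
1/((-46534 + l(-168))*(-34325 - 33248)) = 1/((-46534 + (-168)²)*(-34325 - 33248)) = 1/((-46534 + 28224)*(-67573)) = 1/(-18310*(-67573)) = 1/1237261630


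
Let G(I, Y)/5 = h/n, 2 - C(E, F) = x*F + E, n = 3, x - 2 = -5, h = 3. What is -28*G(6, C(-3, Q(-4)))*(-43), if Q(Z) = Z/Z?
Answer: 6020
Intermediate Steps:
Q(Z) = 1
x = -3 (x = 2 - 5 = -3)
C(E, F) = 2 - E + 3*F (C(E, F) = 2 - (-3*F + E) = 2 - (E - 3*F) = 2 + (-E + 3*F) = 2 - E + 3*F)
G(I, Y) = 5 (G(I, Y) = 5*(3/3) = 5*(3*(1/3)) = 5*1 = 5)
-28*G(6, C(-3, Q(-4)))*(-43) = -28*5*(-43) = -140*(-43) = 6020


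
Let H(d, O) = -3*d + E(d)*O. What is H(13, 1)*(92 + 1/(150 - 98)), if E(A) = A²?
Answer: 23925/2 ≈ 11963.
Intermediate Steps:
H(d, O) = -3*d + O*d² (H(d, O) = -3*d + d²*O = -3*d + O*d²)
H(13, 1)*(92 + 1/(150 - 98)) = (13*(-3 + 1*13))*(92 + 1/(150 - 98)) = (13*(-3 + 13))*(92 + 1/52) = (13*10)*(92 + 1/52) = 130*(4785/52) = 23925/2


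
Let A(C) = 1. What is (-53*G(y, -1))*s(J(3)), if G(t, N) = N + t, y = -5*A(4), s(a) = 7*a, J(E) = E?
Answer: 6678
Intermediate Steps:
y = -5 (y = -5*1 = -5)
(-53*G(y, -1))*s(J(3)) = (-53*(-1 - 5))*(7*3) = -53*(-6)*21 = 318*21 = 6678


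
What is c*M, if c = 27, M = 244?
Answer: 6588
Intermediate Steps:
c*M = 27*244 = 6588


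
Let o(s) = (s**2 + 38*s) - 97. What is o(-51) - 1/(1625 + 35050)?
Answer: 20758049/36675 ≈ 566.00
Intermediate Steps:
o(s) = -97 + s**2 + 38*s
o(-51) - 1/(1625 + 35050) = (-97 + (-51)**2 + 38*(-51)) - 1/(1625 + 35050) = (-97 + 2601 - 1938) - 1/36675 = 566 - 1*1/36675 = 566 - 1/36675 = 20758049/36675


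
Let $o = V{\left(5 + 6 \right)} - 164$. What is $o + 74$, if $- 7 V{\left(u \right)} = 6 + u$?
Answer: $- \frac{647}{7} \approx -92.429$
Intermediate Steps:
$V{\left(u \right)} = - \frac{6}{7} - \frac{u}{7}$ ($V{\left(u \right)} = - \frac{6 + u}{7} = - \frac{6}{7} - \frac{u}{7}$)
$o = - \frac{1165}{7}$ ($o = \left(- \frac{6}{7} - \frac{5 + 6}{7}\right) - 164 = \left(- \frac{6}{7} - \frac{11}{7}\right) - 164 = - \frac{17}{7} - 164 = - \frac{1165}{7} \approx -166.43$)
$o + 74 = - \frac{1165}{7} + 74 = - \frac{647}{7}$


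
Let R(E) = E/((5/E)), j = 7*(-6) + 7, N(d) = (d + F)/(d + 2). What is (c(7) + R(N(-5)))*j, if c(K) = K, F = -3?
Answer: -2653/9 ≈ -294.78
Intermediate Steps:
N(d) = (-3 + d)/(2 + d) (N(d) = (d - 3)/(d + 2) = (-3 + d)/(2 + d))
j = -35 (j = -42 + 7 = -35)
R(E) = E²/5 (R(E) = E*(E/5) = E²/5)
(c(7) + R(N(-5)))*j = (7 + ((-3 - 5)/(2 - 5))²/5)*(-35) = (7 + (-8/(-3))²/5)*(-35) = (7 + (-⅓*(-8))²/5)*(-35) = (7 + (8/3)²/5)*(-35) = (7 + (⅕)*(64/9))*(-35) = (7 + 64/45)*(-35) = (379/45)*(-35) = -2653/9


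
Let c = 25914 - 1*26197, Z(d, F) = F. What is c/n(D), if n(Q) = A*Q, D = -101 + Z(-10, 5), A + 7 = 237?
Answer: 283/22080 ≈ 0.012817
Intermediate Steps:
A = 230 (A = -7 + 237 = 230)
c = -283 (c = 25914 - 26197 = -283)
D = -96 (D = -101 + 5 = -96)
n(Q) = 230*Q
c/n(D) = -283/(230*(-96)) = -283/(-22080) = -283*(-1/22080) = 283/22080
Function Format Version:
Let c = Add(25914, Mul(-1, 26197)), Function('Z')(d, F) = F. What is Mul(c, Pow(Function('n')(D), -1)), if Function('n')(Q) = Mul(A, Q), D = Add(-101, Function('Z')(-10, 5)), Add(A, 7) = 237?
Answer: Rational(283, 22080) ≈ 0.012817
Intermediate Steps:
A = 230 (A = Add(-7, 237) = 230)
c = -283 (c = Add(25914, -26197) = -283)
D = -96 (D = Add(-101, 5) = -96)
Function('n')(Q) = Mul(230, Q)
Mul(c, Pow(Function('n')(D), -1)) = Mul(-283, Pow(Mul(230, -96), -1)) = Mul(-283, Pow(-22080, -1)) = Mul(-283, Rational(-1, 22080)) = Rational(283, 22080)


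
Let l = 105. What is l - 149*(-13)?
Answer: 2042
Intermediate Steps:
l - 149*(-13) = 105 - 149*(-13) = 105 + 1937 = 2042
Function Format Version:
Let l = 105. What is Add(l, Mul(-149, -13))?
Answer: 2042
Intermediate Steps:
Add(l, Mul(-149, -13)) = Add(105, Mul(-149, -13)) = Add(105, 1937) = 2042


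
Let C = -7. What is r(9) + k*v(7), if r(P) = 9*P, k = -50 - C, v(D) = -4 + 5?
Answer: 38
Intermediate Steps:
v(D) = 1
k = -43 (k = -50 - 1*(-7) = -50 + 7 = -43)
r(9) + k*v(7) = 9*9 - 43*1 = 81 - 43 = 38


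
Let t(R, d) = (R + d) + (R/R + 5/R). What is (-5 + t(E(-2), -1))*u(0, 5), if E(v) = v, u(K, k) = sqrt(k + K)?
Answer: -19*sqrt(5)/2 ≈ -21.243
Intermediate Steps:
u(K, k) = sqrt(K + k)
t(R, d) = 1 + R + d + 5/R (t(R, d) = (R + d) + (1 + 5/R) = 1 + R + d + 5/R)
(-5 + t(E(-2), -1))*u(0, 5) = (-5 + (1 - 2 - 1 + 5/(-2)))*sqrt(0 + 5) = (-5 + (1 - 2 - 1 + 5*(-1/2)))*sqrt(5) = (-5 + (1 - 2 - 1 - 5/2))*sqrt(5) = (-5 - 9/2)*sqrt(5) = -19*sqrt(5)/2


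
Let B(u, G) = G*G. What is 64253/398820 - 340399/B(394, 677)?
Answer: -106308915943/182790771780 ≈ -0.58159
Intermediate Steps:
B(u, G) = G**2
64253/398820 - 340399/B(394, 677) = 64253/398820 - 340399/(677**2) = 64253*(1/398820) - 340399/458329 = 64253/398820 - 340399*1/458329 = 64253/398820 - 340399/458329 = -106308915943/182790771780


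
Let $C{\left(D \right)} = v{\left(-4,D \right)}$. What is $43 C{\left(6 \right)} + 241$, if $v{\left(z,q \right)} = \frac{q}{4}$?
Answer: $\frac{611}{2} \approx 305.5$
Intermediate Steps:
$v{\left(z,q \right)} = \frac{q}{4}$ ($v{\left(z,q \right)} = q \frac{1}{4} = \frac{q}{4}$)
$C{\left(D \right)} = \frac{D}{4}$
$43 C{\left(6 \right)} + 241 = 43 \cdot \frac{1}{4} \cdot 6 + 241 = 43 \cdot \frac{3}{2} + 241 = \frac{129}{2} + 241 = \frac{611}{2}$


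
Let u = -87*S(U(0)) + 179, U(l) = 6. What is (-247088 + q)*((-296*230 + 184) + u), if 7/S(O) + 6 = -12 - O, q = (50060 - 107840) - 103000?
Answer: 55218495411/2 ≈ 2.7609e+10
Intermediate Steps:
q = -160780 (q = -57780 - 103000 = -160780)
S(O) = 7/(-18 - O) (S(O) = 7/(-6 + (-12 - O)) = 7/(-18 - O))
u = 1635/8 (u = -(-609)/(18 + 6) + 179 = -(-609)/24 + 179 = -87*(-7/24) + 179 = 203/8 + 179 = 1635/8 ≈ 204.38)
(-247088 + q)*((-296*230 + 184) + u) = (-247088 - 160780)*((-296*230 + 184) + 1635/8) = -407868*((-68080 + 184) + 1635/8) = -407868*(-67896 + 1635/8) = -407868*(-541533/8) = 55218495411/2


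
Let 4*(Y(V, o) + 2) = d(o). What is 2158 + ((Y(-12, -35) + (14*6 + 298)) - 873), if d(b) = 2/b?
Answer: 116549/70 ≈ 1665.0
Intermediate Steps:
Y(V, o) = -2 + 1/(2*o) (Y(V, o) = -2 + (2/o)/4 = -2 + 1/(2*o))
2158 + ((Y(-12, -35) + (14*6 + 298)) - 873) = 2158 + (((-2 + (1/2)/(-35)) + (14*6 + 298)) - 873) = 2158 + (((-2 + (1/2)*(-1/35)) + (84 + 298)) - 873) = 2158 + (((-2 - 1/70) + 382) - 873) = 2158 + ((-141/70 + 382) - 873) = 2158 + (26599/70 - 873) = 2158 - 34511/70 = 116549/70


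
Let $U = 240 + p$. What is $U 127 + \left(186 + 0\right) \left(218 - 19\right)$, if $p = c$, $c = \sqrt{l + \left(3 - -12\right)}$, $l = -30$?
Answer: $67494 + 127 i \sqrt{15} \approx 67494.0 + 491.87 i$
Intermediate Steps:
$c = i \sqrt{15}$ ($c = \sqrt{-30 + \left(3 - -12\right)} = \sqrt{-30 + \left(3 + 12\right)} = \sqrt{-30 + 15} = \sqrt{-15} = i \sqrt{15} \approx 3.873 i$)
$p = i \sqrt{15} \approx 3.873 i$
$U = 240 + i \sqrt{15} \approx 240.0 + 3.873 i$
$U 127 + \left(186 + 0\right) \left(218 - 19\right) = \left(240 + i \sqrt{15}\right) 127 + \left(186 + 0\right) \left(218 - 19\right) = \left(30480 + 127 i \sqrt{15}\right) + 186 \cdot 199 = \left(30480 + 127 i \sqrt{15}\right) + 37014 = 67494 + 127 i \sqrt{15}$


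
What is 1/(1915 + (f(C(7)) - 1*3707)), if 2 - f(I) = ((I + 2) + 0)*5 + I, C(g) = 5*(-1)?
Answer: -1/1770 ≈ -0.00056497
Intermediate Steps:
C(g) = -5
f(I) = -8 - 6*I (f(I) = 2 - (((I + 2) + 0)*5 + I) = 2 - (((2 + I) + 0)*5 + I) = 2 - ((2 + I)*5 + I) = 2 - ((10 + 5*I) + I) = 2 - (10 + 6*I) = 2 + (-10 - 6*I) = -8 - 6*I)
1/(1915 + (f(C(7)) - 1*3707)) = 1/(1915 + ((-8 - 6*(-5)) - 1*3707)) = 1/(1915 + ((-8 + 30) - 3707)) = 1/(1915 + (22 - 3707)) = 1/(1915 - 3685) = 1/(-1770) = -1/1770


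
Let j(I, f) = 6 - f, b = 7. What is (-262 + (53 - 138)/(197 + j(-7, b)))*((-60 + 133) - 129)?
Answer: 102874/7 ≈ 14696.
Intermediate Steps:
(-262 + (53 - 138)/(197 + j(-7, b)))*((-60 + 133) - 129) = (-262 + (53 - 138)/(197 + (6 - 1*7)))*((-60 + 133) - 129) = (-262 - 85/(197 + (6 - 7)))*(73 - 129) = (-262 - 85/(197 - 1))*(-56) = (-262 - 85/196)*(-56) = -51437/196*(-56) = 102874/7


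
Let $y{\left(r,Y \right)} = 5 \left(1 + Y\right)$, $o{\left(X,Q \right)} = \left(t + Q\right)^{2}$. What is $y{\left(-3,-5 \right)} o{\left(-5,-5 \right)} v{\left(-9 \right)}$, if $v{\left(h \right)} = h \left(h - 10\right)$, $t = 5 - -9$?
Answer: $-277020$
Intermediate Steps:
$t = 14$ ($t = 5 + 9 = 14$)
$v{\left(h \right)} = h \left(-10 + h\right)$
$o{\left(X,Q \right)} = \left(14 + Q\right)^{2}$
$y{\left(r,Y \right)} = 5 + 5 Y$
$y{\left(-3,-5 \right)} o{\left(-5,-5 \right)} v{\left(-9 \right)} = \left(5 + 5 \left(-5\right)\right) \left(14 - 5\right)^{2} \left(- 9 \left(-10 - 9\right)\right) = \left(5 - 25\right) 9^{2} \left(\left(-9\right) \left(-19\right)\right) = \left(-20\right) 81 \cdot 171 = \left(-1620\right) 171 = -277020$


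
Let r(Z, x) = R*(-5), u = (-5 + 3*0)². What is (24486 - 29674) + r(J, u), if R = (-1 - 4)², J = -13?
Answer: -5313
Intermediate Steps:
u = 25 (u = (-5 + 0)² = (-5)² = 25)
R = 25 (R = (-5)² = 25)
r(Z, x) = -125 (r(Z, x) = 25*(-5) = -125)
(24486 - 29674) + r(J, u) = (24486 - 29674) - 125 = -5188 - 125 = -5313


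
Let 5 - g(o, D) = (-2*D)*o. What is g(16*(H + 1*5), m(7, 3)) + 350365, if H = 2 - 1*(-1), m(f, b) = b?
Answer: 351138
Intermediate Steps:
H = 3 (H = 2 + 1 = 3)
g(o, D) = 5 + 2*D*o (g(o, D) = 5 - (-2*D)*o = 5 - (-2)*D*o = 5 + 2*D*o)
g(16*(H + 1*5), m(7, 3)) + 350365 = (5 + 2*3*(16*(3 + 1*5))) + 350365 = (5 + 2*3*(16*(3 + 5))) + 350365 = (5 + 2*3*(16*8)) + 350365 = (5 + 2*3*128) + 350365 = (5 + 768) + 350365 = 773 + 350365 = 351138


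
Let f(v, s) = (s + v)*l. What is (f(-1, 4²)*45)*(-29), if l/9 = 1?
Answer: -176175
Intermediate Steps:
l = 9 (l = 9*1 = 9)
f(v, s) = 9*s + 9*v (f(v, s) = (s + v)*9 = 9*s + 9*v)
(f(-1, 4²)*45)*(-29) = ((9*4² + 9*(-1))*45)*(-29) = ((9*16 - 9)*45)*(-29) = ((144 - 9)*45)*(-29) = (135*45)*(-29) = 6075*(-29) = -176175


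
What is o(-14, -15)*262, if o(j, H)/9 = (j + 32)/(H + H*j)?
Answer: 14148/65 ≈ 217.66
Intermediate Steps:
o(j, H) = 9*(32 + j)/(H + H*j) (o(j, H) = 9*((j + 32)/(H + H*j)) = 9*((32 + j)/(H + H*j)) = 9*(32 + j)/(H + H*j))
o(-14, -15)*262 = (9*(32 - 14)/(-15*(1 - 14)))*262 = (9*(-1/15)*18/(-13))*262 = (9*(-1/15)*(-1/13)*18)*262 = (54/65)*262 = 14148/65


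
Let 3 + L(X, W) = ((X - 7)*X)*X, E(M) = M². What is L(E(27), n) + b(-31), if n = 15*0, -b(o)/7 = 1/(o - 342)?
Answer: 143120248834/373 ≈ 3.8370e+8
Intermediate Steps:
b(o) = -7/(-342 + o) (b(o) = -7/(o - 342) = -7/(-342 + o))
n = 0
L(X, W) = -3 + X²*(-7 + X) (L(X, W) = -3 + ((X - 7)*X)*X = -3 + ((-7 + X)*X)*X = -3 + (X*(-7 + X))*X = -3 + X²*(-7 + X))
L(E(27), n) + b(-31) = (-3 + (27²)³ - 7*(27²)²) - 7/(-342 - 31) = (-3 + 729³ - 7*729²) - 7/(-373) = (-3 + 387420489 - 7*531441) - 7*(-1/373) = (-3 + 387420489 - 3720087) + 7/373 = 383700399 + 7/373 = 143120248834/373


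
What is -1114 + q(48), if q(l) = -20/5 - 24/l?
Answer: -2237/2 ≈ -1118.5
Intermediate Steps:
q(l) = -4 - 24/l (q(l) = -20*⅕ - 24/l = -4 - 24/l)
-1114 + q(48) = -1114 + (-4 - 24/48) = -1114 + (-4 - 24*1/48) = -1114 + (-4 - ½) = -1114 - 9/2 = -2237/2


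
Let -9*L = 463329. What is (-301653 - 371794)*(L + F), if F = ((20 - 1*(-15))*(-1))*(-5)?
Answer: 34551871782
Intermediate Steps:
L = -51481 (L = -⅑*463329 = -51481)
F = 175 (F = ((20 + 15)*(-1))*(-5) = (35*(-1))*(-5) = -35*(-5) = 175)
(-301653 - 371794)*(L + F) = (-301653 - 371794)*(-51481 + 175) = -673447*(-51306) = 34551871782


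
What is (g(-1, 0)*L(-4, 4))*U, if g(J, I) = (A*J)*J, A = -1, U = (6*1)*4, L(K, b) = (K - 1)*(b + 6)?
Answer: 1200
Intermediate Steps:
L(K, b) = (-1 + K)*(6 + b)
U = 24 (U = 6*4 = 24)
g(J, I) = -J² (g(J, I) = (-J)*J = -J²)
(g(-1, 0)*L(-4, 4))*U = ((-1*(-1)²)*(-6 - 1*4 + 6*(-4) - 4*4))*24 = ((-1*1)*(-6 - 4 - 24 - 16))*24 = -1*(-50)*24 = 50*24 = 1200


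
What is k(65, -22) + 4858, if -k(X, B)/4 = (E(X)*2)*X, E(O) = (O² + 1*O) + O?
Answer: -2259742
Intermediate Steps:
E(O) = O² + 2*O (E(O) = (O² + O) + O = (O + O²) + O = O² + 2*O)
k(X, B) = -8*X²*(2 + X) (k(X, B) = -4*(X*(2 + X))*2*X = -4*2*X*(2 + X)*X = -8*X²*(2 + X))
k(65, -22) + 4858 = 8*65²*(-2 - 1*65) + 4858 = 8*4225*(-2 - 65) + 4858 = 8*4225*(-67) + 4858 = -2264600 + 4858 = -2259742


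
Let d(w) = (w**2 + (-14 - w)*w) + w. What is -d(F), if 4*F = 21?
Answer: 273/4 ≈ 68.250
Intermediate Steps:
F = 21/4 (F = (1/4)*21 = 21/4 ≈ 5.2500)
d(w) = w + w**2 + w*(-14 - w) (d(w) = (w**2 + w*(-14 - w)) + w = w + w**2 + w*(-14 - w))
-d(F) = -(-13)*21/4 = -1*(-273/4) = 273/4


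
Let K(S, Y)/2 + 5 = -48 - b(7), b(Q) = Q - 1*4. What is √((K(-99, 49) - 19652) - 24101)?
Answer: I*√43865 ≈ 209.44*I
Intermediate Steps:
b(Q) = -4 + Q (b(Q) = Q - 4 = -4 + Q)
K(S, Y) = -112 (K(S, Y) = -10 + 2*(-48 - (-4 + 7)) = -10 + 2*(-48 - 1*3) = -10 + 2*(-48 - 3) = -10 + 2*(-51) = -10 - 102 = -112)
√((K(-99, 49) - 19652) - 24101) = √((-112 - 19652) - 24101) = √(-19764 - 24101) = √(-43865) = I*√43865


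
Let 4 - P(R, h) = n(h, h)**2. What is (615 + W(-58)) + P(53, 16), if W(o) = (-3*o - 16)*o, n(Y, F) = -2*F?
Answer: -9569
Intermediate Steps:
W(o) = o*(-16 - 3*o) (W(o) = (-16 - 3*o)*o = o*(-16 - 3*o))
P(R, h) = 4 - 4*h**2 (P(R, h) = 4 - (-2*h)**2 = 4 - 4*h**2)
(615 + W(-58)) + P(53, 16) = (615 - 1*(-58)*(16 + 3*(-58))) + (4 - 4*16**2) = (615 - 1*(-58)*(16 - 174)) + (4 - 4*256) = (615 - 1*(-58)*(-158)) + (4 - 1024) = (615 - 9164) - 1020 = -8549 - 1020 = -9569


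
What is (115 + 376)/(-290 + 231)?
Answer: -491/59 ≈ -8.3220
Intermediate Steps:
(115 + 376)/(-290 + 231) = 491/(-59) = 491*(-1/59) = -491/59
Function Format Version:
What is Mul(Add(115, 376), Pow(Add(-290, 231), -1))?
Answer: Rational(-491, 59) ≈ -8.3220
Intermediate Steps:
Mul(Add(115, 376), Pow(Add(-290, 231), -1)) = Mul(491, Pow(-59, -1)) = Mul(491, Rational(-1, 59)) = Rational(-491, 59)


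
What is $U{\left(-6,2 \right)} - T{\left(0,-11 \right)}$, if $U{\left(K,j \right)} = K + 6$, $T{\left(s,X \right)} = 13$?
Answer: $-13$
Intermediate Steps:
$U{\left(K,j \right)} = 6 + K$
$U{\left(-6,2 \right)} - T{\left(0,-11 \right)} = \left(6 - 6\right) - 13 = 0 - 13 = -13$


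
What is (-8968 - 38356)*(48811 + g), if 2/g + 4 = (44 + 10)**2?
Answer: -840815173927/364 ≈ -2.3099e+9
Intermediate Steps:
g = 1/1456 (g = 2/(-4 + (44 + 10)**2) = 2/(-4 + 54**2) = 2/(-4 + 2916) = 2/2912 = 2*(1/2912) = 1/1456 ≈ 0.00068681)
(-8968 - 38356)*(48811 + g) = (-8968 - 38356)*(48811 + 1/1456) = -47324*71068817/1456 = -840815173927/364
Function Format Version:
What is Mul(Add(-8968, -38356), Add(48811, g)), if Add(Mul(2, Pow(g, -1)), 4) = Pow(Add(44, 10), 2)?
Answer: Rational(-840815173927, 364) ≈ -2.3099e+9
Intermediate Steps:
g = Rational(1, 1456) (g = Mul(2, Pow(Add(-4, Pow(Add(44, 10), 2)), -1)) = Mul(2, Pow(Add(-4, Pow(54, 2)), -1)) = Mul(2, Pow(Add(-4, 2916), -1)) = Mul(2, Pow(2912, -1)) = Mul(2, Rational(1, 2912)) = Rational(1, 1456) ≈ 0.00068681)
Mul(Add(-8968, -38356), Add(48811, g)) = Mul(Add(-8968, -38356), Add(48811, Rational(1, 1456))) = Mul(-47324, Rational(71068817, 1456)) = Rational(-840815173927, 364)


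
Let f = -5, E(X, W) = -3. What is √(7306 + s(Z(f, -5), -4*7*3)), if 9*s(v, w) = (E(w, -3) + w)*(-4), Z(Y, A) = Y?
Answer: √66102/3 ≈ 85.701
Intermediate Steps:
s(v, w) = 4/3 - 4*w/9 (s(v, w) = ((-3 + w)*(-4))/9 = (12 - 4*w)/9 = 4/3 - 4*w/9)
√(7306 + s(Z(f, -5), -4*7*3)) = √(7306 + (4/3 - 4*(-4*7)*3/9)) = √(7306 + (4/3 - (-112)*3/9)) = √(7306 + (4/3 - 4/9*(-84))) = √(7306 + (4/3 + 112/3)) = √(7306 + 116/3) = √(22034/3) = √66102/3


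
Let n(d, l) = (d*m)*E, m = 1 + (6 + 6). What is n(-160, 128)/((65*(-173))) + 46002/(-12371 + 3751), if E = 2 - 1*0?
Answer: -3703333/745630 ≈ -4.9667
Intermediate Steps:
m = 13 (m = 1 + 12 = 13)
E = 2 (E = 2 + 0 = 2)
n(d, l) = 26*d (n(d, l) = (d*13)*2 = (13*d)*2 = 26*d)
n(-160, 128)/((65*(-173))) + 46002/(-12371 + 3751) = (26*(-160))/((65*(-173))) + 46002/(-12371 + 3751) = -4160/(-11245) + 46002/(-8620) = -4160*(-1/11245) + 46002*(-1/8620) = 64/173 - 23001/4310 = -3703333/745630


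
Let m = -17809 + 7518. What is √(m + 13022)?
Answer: √2731 ≈ 52.259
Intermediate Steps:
m = -10291
√(m + 13022) = √(-10291 + 13022) = √2731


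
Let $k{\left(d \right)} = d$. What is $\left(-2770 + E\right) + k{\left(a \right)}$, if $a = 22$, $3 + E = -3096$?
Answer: $-5847$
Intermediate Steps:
$E = -3099$ ($E = -3 - 3096 = -3099$)
$\left(-2770 + E\right) + k{\left(a \right)} = \left(-2770 - 3099\right) + 22 = -5869 + 22 = -5847$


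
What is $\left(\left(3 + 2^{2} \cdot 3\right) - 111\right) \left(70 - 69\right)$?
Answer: $-96$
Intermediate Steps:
$\left(\left(3 + 2^{2} \cdot 3\right) - 111\right) \left(70 - 69\right) = \left(\left(3 + 4 \cdot 3\right) - 111\right) \left(70 - 69\right) = \left(\left(3 + 12\right) - 111\right) 1 = \left(15 - 111\right) 1 = \left(-96\right) 1 = -96$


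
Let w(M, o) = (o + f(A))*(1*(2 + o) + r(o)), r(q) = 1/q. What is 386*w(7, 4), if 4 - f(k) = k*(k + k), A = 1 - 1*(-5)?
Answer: -154400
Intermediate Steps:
A = 6 (A = 1 + 5 = 6)
f(k) = 4 - 2*k² (f(k) = 4 - k*(k + k) = 4 - k*2*k = 4 - 2*k²)
w(M, o) = (-68 + o)*(2 + o + 1/o) (w(M, o) = (o + (4 - 2*6²))*(1*(2 + o) + 1/o) = (o + (4 - 2*36))*((2 + o) + 1/o) = (o + (4 - 72))*(2 + o + 1/o) = (o - 68)*(2 + o + 1/o) = (-68 + o)*(2 + o + 1/o))
386*w(7, 4) = 386*(-135 + 4² - 68/4 - 66*4) = 386*(-135 + 16 - 68*¼ - 264) = 386*(-135 + 16 - 17 - 264) = 386*(-400) = -154400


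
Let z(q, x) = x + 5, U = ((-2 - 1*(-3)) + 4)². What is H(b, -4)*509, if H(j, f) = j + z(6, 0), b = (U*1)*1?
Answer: 15270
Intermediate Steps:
U = 25 (U = ((-2 + 3) + 4)² = (1 + 4)² = 5² = 25)
b = 25 (b = (25*1)*1 = 25*1 = 25)
z(q, x) = 5 + x
H(j, f) = 5 + j (H(j, f) = j + (5 + 0) = j + 5 = 5 + j)
H(b, -4)*509 = (5 + 25)*509 = 30*509 = 15270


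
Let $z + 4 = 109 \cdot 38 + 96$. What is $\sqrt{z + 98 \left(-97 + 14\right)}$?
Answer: $10 i \sqrt{39} \approx 62.45 i$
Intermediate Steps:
$z = 4234$ ($z = -4 + \left(109 \cdot 38 + 96\right) = -4 + \left(4142 + 96\right) = -4 + 4238 = 4234$)
$\sqrt{z + 98 \left(-97 + 14\right)} = \sqrt{4234 + 98 \left(-97 + 14\right)} = \sqrt{4234 + 98 \left(-83\right)} = \sqrt{4234 - 8134} = \sqrt{-3900} = 10 i \sqrt{39}$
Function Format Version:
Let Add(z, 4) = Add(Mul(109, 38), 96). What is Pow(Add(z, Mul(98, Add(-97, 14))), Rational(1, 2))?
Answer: Mul(10, I, Pow(39, Rational(1, 2))) ≈ Mul(62.450, I)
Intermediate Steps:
z = 4234 (z = Add(-4, Add(Mul(109, 38), 96)) = Add(-4, Add(4142, 96)) = Add(-4, 4238) = 4234)
Pow(Add(z, Mul(98, Add(-97, 14))), Rational(1, 2)) = Pow(Add(4234, Mul(98, Add(-97, 14))), Rational(1, 2)) = Pow(Add(4234, Mul(98, -83)), Rational(1, 2)) = Pow(Add(4234, -8134), Rational(1, 2)) = Pow(-3900, Rational(1, 2)) = Mul(10, I, Pow(39, Rational(1, 2)))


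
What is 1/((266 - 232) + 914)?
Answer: 1/948 ≈ 0.0010549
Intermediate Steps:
1/((266 - 232) + 914) = 1/(34 + 914) = 1/948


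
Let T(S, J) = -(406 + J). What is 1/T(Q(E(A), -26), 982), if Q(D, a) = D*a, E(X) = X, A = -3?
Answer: -1/1388 ≈ -0.00072046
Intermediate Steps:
T(S, J) = -406 - J
1/T(Q(E(A), -26), 982) = 1/(-406 - 1*982) = 1/(-406 - 982) = 1/(-1388) = -1/1388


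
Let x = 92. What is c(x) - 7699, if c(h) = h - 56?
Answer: -7663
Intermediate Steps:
c(h) = -56 + h
c(x) - 7699 = (-56 + 92) - 7699 = 36 - 7699 = -7663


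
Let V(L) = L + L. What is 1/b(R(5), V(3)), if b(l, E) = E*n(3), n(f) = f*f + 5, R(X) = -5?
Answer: 1/84 ≈ 0.011905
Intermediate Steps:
V(L) = 2*L
n(f) = 5 + f**2 (n(f) = f**2 + 5 = 5 + f**2)
b(l, E) = 14*E (b(l, E) = E*(5 + 3**2) = E*(5 + 9) = E*14 = 14*E)
1/b(R(5), V(3)) = 1/(14*(2*3)) = 1/(14*6) = 1/84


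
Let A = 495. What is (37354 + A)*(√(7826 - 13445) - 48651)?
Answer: -1841391699 + 37849*I*√5619 ≈ -1.8414e+9 + 2.8372e+6*I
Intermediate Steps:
(37354 + A)*(√(7826 - 13445) - 48651) = (37354 + 495)*(√(7826 - 13445) - 48651) = 37849*(√(-5619) - 48651) = 37849*(I*√5619 - 48651) = 37849*(-48651 + I*√5619) = -1841391699 + 37849*I*√5619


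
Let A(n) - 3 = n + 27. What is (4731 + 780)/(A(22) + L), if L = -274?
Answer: -1837/74 ≈ -24.824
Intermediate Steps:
A(n) = 30 + n (A(n) = 3 + (n + 27) = 3 + (27 + n) = 30 + n)
(4731 + 780)/(A(22) + L) = (4731 + 780)/((30 + 22) - 274) = 5511/(52 - 274) = 5511/(-222) = 5511*(-1/222) = -1837/74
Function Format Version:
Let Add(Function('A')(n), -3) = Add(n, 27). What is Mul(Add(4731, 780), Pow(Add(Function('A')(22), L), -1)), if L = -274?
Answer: Rational(-1837, 74) ≈ -24.824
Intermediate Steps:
Function('A')(n) = Add(30, n) (Function('A')(n) = Add(3, Add(n, 27)) = Add(3, Add(27, n)) = Add(30, n))
Mul(Add(4731, 780), Pow(Add(Function('A')(22), L), -1)) = Mul(Add(4731, 780), Pow(Add(Add(30, 22), -274), -1)) = Mul(5511, Pow(Add(52, -274), -1)) = Mul(5511, Pow(-222, -1)) = Mul(5511, Rational(-1, 222)) = Rational(-1837, 74)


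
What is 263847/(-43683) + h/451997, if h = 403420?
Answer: -33878485533/6581528317 ≈ -5.1475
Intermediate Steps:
263847/(-43683) + h/451997 = 263847/(-43683) + 403420/451997 = 263847*(-1/43683) + 403420*(1/451997) = -87949/14561 + 403420/451997 = -33878485533/6581528317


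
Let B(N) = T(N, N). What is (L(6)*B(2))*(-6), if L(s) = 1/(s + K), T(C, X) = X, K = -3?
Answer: -4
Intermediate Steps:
B(N) = N
L(s) = 1/(-3 + s) (L(s) = 1/(s - 3) = 1/(-3 + s))
(L(6)*B(2))*(-6) = (2/(-3 + 6))*(-6) = (2/3)*(-6) = -4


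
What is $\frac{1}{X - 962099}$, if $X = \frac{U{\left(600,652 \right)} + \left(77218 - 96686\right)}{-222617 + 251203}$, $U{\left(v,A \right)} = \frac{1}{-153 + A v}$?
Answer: $- \frac{11178469542}{10754801980791653} \approx -1.0394 \cdot 10^{-6}$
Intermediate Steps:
$X = - \frac{7612902995}{11178469542}$ ($X = \frac{\frac{1}{-153 + 652 \cdot 600} + \left(77218 - 96686\right)}{-222617 + 251203} = \frac{\frac{1}{-153 + 391200} - 19468}{28586} = \left(\frac{1}{391047} - 19468\right) \frac{1}{28586} = \left(- \frac{7612902995}{391047}\right) \frac{1}{28586} = - \frac{7612902995}{11178469542} \approx -0.68103$)
$\frac{1}{X - 962099} = \frac{1}{- \frac{7612902995}{11178469542} - 962099} = \frac{1}{- \frac{10754801980791653}{11178469542}} = - \frac{11178469542}{10754801980791653}$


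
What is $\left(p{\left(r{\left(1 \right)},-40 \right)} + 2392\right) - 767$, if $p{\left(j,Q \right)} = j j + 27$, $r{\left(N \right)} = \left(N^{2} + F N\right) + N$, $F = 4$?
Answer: $1688$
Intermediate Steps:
$r{\left(N \right)} = N^{2} + 5 N$ ($r{\left(N \right)} = \left(N^{2} + 4 N\right) + N = N^{2} + 5 N$)
$p{\left(j,Q \right)} = 27 + j^{2}$ ($p{\left(j,Q \right)} = j^{2} + 27 = 27 + j^{2}$)
$\left(p{\left(r{\left(1 \right)},-40 \right)} + 2392\right) - 767 = \left(\left(27 + \left(1 \left(5 + 1\right)\right)^{2}\right) + 2392\right) - 767 = \left(\left(27 + \left(1 \cdot 6\right)^{2}\right) + 2392\right) - 767 = \left(\left(27 + 6^{2}\right) + 2392\right) - 767 = \left(\left(27 + 36\right) + 2392\right) - 767 = \left(63 + 2392\right) - 767 = 2455 - 767 = 1688$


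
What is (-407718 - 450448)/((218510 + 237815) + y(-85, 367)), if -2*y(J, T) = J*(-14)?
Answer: -429083/227865 ≈ -1.8831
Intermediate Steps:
y(J, T) = 7*J (y(J, T) = -J*(-14)/2 = -(-7)*J = 7*J)
(-407718 - 450448)/((218510 + 237815) + y(-85, 367)) = (-407718 - 450448)/((218510 + 237815) + 7*(-85)) = -858166/(456325 - 595) = -858166/455730 = -858166*1/455730 = -429083/227865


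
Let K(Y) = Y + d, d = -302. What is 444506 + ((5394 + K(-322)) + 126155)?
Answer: 575431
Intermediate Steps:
K(Y) = -302 + Y (K(Y) = Y - 302 = -302 + Y)
444506 + ((5394 + K(-322)) + 126155) = 444506 + ((5394 + (-302 - 322)) + 126155) = 444506 + ((5394 - 624) + 126155) = 444506 + (4770 + 126155) = 444506 + 130925 = 575431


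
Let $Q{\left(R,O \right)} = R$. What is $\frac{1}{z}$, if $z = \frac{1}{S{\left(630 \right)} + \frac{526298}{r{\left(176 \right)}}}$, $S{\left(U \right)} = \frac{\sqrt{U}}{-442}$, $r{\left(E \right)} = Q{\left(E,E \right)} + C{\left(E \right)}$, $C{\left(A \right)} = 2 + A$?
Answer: $\frac{263149}{177} - \frac{3 \sqrt{70}}{442} \approx 1486.7$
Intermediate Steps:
$r{\left(E \right)} = 2 + 2 E$ ($r{\left(E \right)} = E + \left(2 + E\right) = 2 + 2 E$)
$S{\left(U \right)} = - \frac{\sqrt{U}}{442}$
$z = \frac{1}{\frac{263149}{177} - \frac{3 \sqrt{70}}{442}}$ ($z = \frac{1}{- \frac{\sqrt{630}}{442} + \frac{526298}{2 + 2 \cdot 176}} = \frac{1}{- \frac{3 \sqrt{70}}{442} + \frac{526298}{2 + 352}} = \frac{1}{- \frac{3 \sqrt{70}}{442} + \frac{526298}{354}} = \frac{1}{- \frac{3 \sqrt{70}}{442} + 526298 \cdot \frac{1}{354}} = \frac{1}{- \frac{3 \sqrt{70}}{442} + \frac{263149}{177}} = \frac{1}{\frac{263149}{177} - \frac{3 \sqrt{70}}{442}} \approx 0.00067265$)
$\frac{1}{z} = \frac{1}{\frac{4549770949386}{6764224145837447} + \frac{20771127 \sqrt{70}}{6764224145837447}}$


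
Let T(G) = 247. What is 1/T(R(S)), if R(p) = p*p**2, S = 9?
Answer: 1/247 ≈ 0.0040486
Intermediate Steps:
R(p) = p**3
1/T(R(S)) = 1/247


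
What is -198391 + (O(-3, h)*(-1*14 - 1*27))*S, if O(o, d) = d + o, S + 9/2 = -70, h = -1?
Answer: -210609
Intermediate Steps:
S = -149/2 (S = -9/2 - 70 = -149/2 ≈ -74.500)
-198391 + (O(-3, h)*(-1*14 - 1*27))*S = -198391 + ((-1 - 3)*(-1*14 - 1*27))*(-149/2) = -198391 - 4*(-14 - 27)*(-149/2) = -198391 - 4*(-41)*(-149/2) = -198391 + 164*(-149/2) = -198391 - 12218 = -210609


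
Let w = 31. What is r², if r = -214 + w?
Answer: 33489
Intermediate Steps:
r = -183 (r = -214 + 31 = -183)
r² = (-183)² = 33489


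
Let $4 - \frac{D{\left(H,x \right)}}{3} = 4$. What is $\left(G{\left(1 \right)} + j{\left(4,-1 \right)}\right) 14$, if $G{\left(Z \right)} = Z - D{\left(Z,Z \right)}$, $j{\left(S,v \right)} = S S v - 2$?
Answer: $-238$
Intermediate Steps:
$j{\left(S,v \right)} = -2 + v S^{2}$ ($j{\left(S,v \right)} = S^{2} v - 2 = v S^{2} - 2 = -2 + v S^{2}$)
$D{\left(H,x \right)} = 0$ ($D{\left(H,x \right)} = 12 - 12 = 0$)
$G{\left(Z \right)} = Z$ ($G{\left(Z \right)} = Z - 0 = Z + 0 = Z$)
$\left(G{\left(1 \right)} + j{\left(4,-1 \right)}\right) 14 = \left(1 - 18\right) 14 = \left(-17\right) 14 = -238$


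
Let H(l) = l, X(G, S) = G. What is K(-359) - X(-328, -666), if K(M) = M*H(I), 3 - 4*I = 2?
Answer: 953/4 ≈ 238.25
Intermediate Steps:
I = ¼ (I = ¾ - ¼*2 = ¾ - ½ = ¼ ≈ 0.25000)
K(M) = M/4 (K(M) = M*(¼) = M/4)
K(-359) - X(-328, -666) = (¼)*(-359) - 1*(-328) = -359/4 + 328 = 953/4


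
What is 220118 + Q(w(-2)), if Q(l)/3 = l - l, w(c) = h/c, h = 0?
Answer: 220118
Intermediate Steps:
w(c) = 0 (w(c) = 0/c = 0)
Q(l) = 0 (Q(l) = 3*(l - l) = 3*0 = 0)
220118 + Q(w(-2)) = 220118 + 0 = 220118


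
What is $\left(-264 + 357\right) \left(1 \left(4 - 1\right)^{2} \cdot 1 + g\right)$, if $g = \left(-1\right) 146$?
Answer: $-12741$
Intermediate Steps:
$g = -146$
$\left(-264 + 357\right) \left(1 \left(4 - 1\right)^{2} \cdot 1 + g\right) = \left(-264 + 357\right) \left(1 \left(4 - 1\right)^{2} \cdot 1 - 146\right) = 93 \left(1 \cdot 3^{2} \cdot 1 - 146\right) = 93 \left(1 \cdot 9 \cdot 1 - 146\right) = 93 \left(9 \cdot 1 - 146\right) = 93 \left(9 - 146\right) = 93 \left(-137\right) = -12741$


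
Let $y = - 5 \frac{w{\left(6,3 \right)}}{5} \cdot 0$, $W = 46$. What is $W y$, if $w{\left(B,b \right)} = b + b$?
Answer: $0$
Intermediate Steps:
$w{\left(B,b \right)} = 2 b$
$y = 0$ ($y = - 5 \frac{2 \cdot 3}{5} \cdot 0 = - 5 \cdot 6 \cdot \frac{1}{5} \cdot 0 = \left(-5\right) \frac{6}{5} \cdot 0 = \left(-6\right) 0 = 0$)
$W y = 46 \cdot 0 = 0$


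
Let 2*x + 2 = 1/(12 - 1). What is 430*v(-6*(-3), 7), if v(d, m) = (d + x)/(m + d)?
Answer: 3225/11 ≈ 293.18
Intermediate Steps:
x = -21/22 (x = -1 + 1/(2*(12 - 1)) = -1 + (½)/11 = -1 + (½)*(1/11) = -1 + 1/22 = -21/22 ≈ -0.95455)
v(d, m) = (-21/22 + d)/(d + m) (v(d, m) = (d - 21/22)/(m + d) = (-21/22 + d)/(d + m))
430*v(-6*(-3), 7) = 430*((-21/22 - 6*(-3))/(-6*(-3) + 7)) = 430*((-21/22 + 18)/(18 + 7)) = 430*((375/22)/25) = 430*((1/25)*(375/22)) = 430*(15/22) = 3225/11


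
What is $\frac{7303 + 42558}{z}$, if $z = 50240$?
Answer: $\frac{49861}{50240} \approx 0.99246$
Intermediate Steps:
$\frac{7303 + 42558}{z} = \frac{7303 + 42558}{50240} = 49861 \cdot \frac{1}{50240} = \frac{49861}{50240}$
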